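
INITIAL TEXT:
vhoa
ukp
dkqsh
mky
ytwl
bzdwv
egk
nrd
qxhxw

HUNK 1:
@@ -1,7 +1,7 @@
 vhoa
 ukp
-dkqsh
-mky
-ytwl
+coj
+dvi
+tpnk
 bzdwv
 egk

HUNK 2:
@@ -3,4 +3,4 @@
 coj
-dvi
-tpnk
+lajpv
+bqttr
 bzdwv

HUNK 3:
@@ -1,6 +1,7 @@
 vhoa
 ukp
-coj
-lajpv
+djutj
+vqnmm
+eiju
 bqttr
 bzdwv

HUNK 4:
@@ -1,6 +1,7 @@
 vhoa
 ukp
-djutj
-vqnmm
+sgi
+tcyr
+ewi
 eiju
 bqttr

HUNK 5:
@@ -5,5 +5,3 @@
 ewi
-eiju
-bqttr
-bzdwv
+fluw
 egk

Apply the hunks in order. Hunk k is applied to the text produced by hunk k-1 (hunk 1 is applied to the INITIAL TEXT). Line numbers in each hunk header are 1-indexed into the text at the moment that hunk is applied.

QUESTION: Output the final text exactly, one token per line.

Answer: vhoa
ukp
sgi
tcyr
ewi
fluw
egk
nrd
qxhxw

Derivation:
Hunk 1: at line 1 remove [dkqsh,mky,ytwl] add [coj,dvi,tpnk] -> 9 lines: vhoa ukp coj dvi tpnk bzdwv egk nrd qxhxw
Hunk 2: at line 3 remove [dvi,tpnk] add [lajpv,bqttr] -> 9 lines: vhoa ukp coj lajpv bqttr bzdwv egk nrd qxhxw
Hunk 3: at line 1 remove [coj,lajpv] add [djutj,vqnmm,eiju] -> 10 lines: vhoa ukp djutj vqnmm eiju bqttr bzdwv egk nrd qxhxw
Hunk 4: at line 1 remove [djutj,vqnmm] add [sgi,tcyr,ewi] -> 11 lines: vhoa ukp sgi tcyr ewi eiju bqttr bzdwv egk nrd qxhxw
Hunk 5: at line 5 remove [eiju,bqttr,bzdwv] add [fluw] -> 9 lines: vhoa ukp sgi tcyr ewi fluw egk nrd qxhxw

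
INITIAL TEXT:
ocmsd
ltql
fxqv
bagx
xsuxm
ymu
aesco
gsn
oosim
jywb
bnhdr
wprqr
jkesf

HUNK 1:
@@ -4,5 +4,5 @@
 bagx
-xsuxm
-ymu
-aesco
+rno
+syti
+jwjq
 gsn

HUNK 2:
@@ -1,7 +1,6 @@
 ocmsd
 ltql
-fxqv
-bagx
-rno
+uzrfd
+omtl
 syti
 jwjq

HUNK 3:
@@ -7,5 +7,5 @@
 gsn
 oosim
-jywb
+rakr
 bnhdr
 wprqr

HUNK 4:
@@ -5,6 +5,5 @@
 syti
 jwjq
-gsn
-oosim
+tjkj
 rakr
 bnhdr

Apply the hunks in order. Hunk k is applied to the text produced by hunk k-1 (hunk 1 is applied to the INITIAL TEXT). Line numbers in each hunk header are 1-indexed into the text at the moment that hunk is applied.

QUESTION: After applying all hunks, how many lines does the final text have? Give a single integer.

Answer: 11

Derivation:
Hunk 1: at line 4 remove [xsuxm,ymu,aesco] add [rno,syti,jwjq] -> 13 lines: ocmsd ltql fxqv bagx rno syti jwjq gsn oosim jywb bnhdr wprqr jkesf
Hunk 2: at line 1 remove [fxqv,bagx,rno] add [uzrfd,omtl] -> 12 lines: ocmsd ltql uzrfd omtl syti jwjq gsn oosim jywb bnhdr wprqr jkesf
Hunk 3: at line 7 remove [jywb] add [rakr] -> 12 lines: ocmsd ltql uzrfd omtl syti jwjq gsn oosim rakr bnhdr wprqr jkesf
Hunk 4: at line 5 remove [gsn,oosim] add [tjkj] -> 11 lines: ocmsd ltql uzrfd omtl syti jwjq tjkj rakr bnhdr wprqr jkesf
Final line count: 11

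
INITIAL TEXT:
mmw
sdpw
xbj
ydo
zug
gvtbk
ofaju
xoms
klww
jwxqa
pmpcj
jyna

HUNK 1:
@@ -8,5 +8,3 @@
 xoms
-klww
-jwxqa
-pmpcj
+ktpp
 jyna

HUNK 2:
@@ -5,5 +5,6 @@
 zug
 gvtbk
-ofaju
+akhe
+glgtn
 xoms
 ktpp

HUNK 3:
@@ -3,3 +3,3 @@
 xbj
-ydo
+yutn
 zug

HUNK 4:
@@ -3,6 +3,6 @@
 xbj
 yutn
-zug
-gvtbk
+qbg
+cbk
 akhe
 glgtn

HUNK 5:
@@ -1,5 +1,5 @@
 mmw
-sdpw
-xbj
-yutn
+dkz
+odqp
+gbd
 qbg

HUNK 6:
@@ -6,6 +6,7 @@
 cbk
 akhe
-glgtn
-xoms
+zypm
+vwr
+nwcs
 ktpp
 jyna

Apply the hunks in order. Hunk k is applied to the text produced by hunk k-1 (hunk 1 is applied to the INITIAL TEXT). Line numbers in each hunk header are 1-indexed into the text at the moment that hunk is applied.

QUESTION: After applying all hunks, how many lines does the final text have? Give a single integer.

Hunk 1: at line 8 remove [klww,jwxqa,pmpcj] add [ktpp] -> 10 lines: mmw sdpw xbj ydo zug gvtbk ofaju xoms ktpp jyna
Hunk 2: at line 5 remove [ofaju] add [akhe,glgtn] -> 11 lines: mmw sdpw xbj ydo zug gvtbk akhe glgtn xoms ktpp jyna
Hunk 3: at line 3 remove [ydo] add [yutn] -> 11 lines: mmw sdpw xbj yutn zug gvtbk akhe glgtn xoms ktpp jyna
Hunk 4: at line 3 remove [zug,gvtbk] add [qbg,cbk] -> 11 lines: mmw sdpw xbj yutn qbg cbk akhe glgtn xoms ktpp jyna
Hunk 5: at line 1 remove [sdpw,xbj,yutn] add [dkz,odqp,gbd] -> 11 lines: mmw dkz odqp gbd qbg cbk akhe glgtn xoms ktpp jyna
Hunk 6: at line 6 remove [glgtn,xoms] add [zypm,vwr,nwcs] -> 12 lines: mmw dkz odqp gbd qbg cbk akhe zypm vwr nwcs ktpp jyna
Final line count: 12

Answer: 12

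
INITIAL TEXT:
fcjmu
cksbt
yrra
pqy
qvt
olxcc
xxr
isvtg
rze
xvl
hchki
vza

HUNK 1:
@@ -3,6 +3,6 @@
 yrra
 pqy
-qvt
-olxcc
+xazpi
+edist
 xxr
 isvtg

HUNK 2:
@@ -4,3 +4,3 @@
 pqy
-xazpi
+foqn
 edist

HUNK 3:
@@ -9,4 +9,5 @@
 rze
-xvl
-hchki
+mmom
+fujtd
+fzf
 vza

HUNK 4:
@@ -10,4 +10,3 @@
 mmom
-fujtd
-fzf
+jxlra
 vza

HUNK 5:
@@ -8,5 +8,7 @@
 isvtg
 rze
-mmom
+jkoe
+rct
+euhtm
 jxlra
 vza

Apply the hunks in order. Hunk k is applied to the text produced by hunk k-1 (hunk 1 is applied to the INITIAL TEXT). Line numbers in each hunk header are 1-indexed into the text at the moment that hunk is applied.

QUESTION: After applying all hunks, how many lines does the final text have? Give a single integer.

Answer: 14

Derivation:
Hunk 1: at line 3 remove [qvt,olxcc] add [xazpi,edist] -> 12 lines: fcjmu cksbt yrra pqy xazpi edist xxr isvtg rze xvl hchki vza
Hunk 2: at line 4 remove [xazpi] add [foqn] -> 12 lines: fcjmu cksbt yrra pqy foqn edist xxr isvtg rze xvl hchki vza
Hunk 3: at line 9 remove [xvl,hchki] add [mmom,fujtd,fzf] -> 13 lines: fcjmu cksbt yrra pqy foqn edist xxr isvtg rze mmom fujtd fzf vza
Hunk 4: at line 10 remove [fujtd,fzf] add [jxlra] -> 12 lines: fcjmu cksbt yrra pqy foqn edist xxr isvtg rze mmom jxlra vza
Hunk 5: at line 8 remove [mmom] add [jkoe,rct,euhtm] -> 14 lines: fcjmu cksbt yrra pqy foqn edist xxr isvtg rze jkoe rct euhtm jxlra vza
Final line count: 14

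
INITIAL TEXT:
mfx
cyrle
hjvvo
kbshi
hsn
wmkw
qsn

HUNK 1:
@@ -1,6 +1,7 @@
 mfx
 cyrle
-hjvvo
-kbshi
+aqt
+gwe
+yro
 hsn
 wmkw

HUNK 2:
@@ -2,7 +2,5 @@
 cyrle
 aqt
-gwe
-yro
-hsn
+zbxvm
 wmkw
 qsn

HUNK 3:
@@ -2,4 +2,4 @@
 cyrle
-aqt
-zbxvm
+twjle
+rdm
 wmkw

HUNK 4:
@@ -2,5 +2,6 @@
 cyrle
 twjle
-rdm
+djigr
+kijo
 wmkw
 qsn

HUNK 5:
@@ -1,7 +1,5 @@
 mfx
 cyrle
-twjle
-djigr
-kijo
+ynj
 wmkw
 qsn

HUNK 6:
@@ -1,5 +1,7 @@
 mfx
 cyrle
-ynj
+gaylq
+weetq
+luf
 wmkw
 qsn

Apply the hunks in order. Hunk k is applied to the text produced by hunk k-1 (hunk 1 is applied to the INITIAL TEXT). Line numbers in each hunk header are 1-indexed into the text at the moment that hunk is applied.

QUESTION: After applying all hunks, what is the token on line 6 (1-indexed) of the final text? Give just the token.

Hunk 1: at line 1 remove [hjvvo,kbshi] add [aqt,gwe,yro] -> 8 lines: mfx cyrle aqt gwe yro hsn wmkw qsn
Hunk 2: at line 2 remove [gwe,yro,hsn] add [zbxvm] -> 6 lines: mfx cyrle aqt zbxvm wmkw qsn
Hunk 3: at line 2 remove [aqt,zbxvm] add [twjle,rdm] -> 6 lines: mfx cyrle twjle rdm wmkw qsn
Hunk 4: at line 2 remove [rdm] add [djigr,kijo] -> 7 lines: mfx cyrle twjle djigr kijo wmkw qsn
Hunk 5: at line 1 remove [twjle,djigr,kijo] add [ynj] -> 5 lines: mfx cyrle ynj wmkw qsn
Hunk 6: at line 1 remove [ynj] add [gaylq,weetq,luf] -> 7 lines: mfx cyrle gaylq weetq luf wmkw qsn
Final line 6: wmkw

Answer: wmkw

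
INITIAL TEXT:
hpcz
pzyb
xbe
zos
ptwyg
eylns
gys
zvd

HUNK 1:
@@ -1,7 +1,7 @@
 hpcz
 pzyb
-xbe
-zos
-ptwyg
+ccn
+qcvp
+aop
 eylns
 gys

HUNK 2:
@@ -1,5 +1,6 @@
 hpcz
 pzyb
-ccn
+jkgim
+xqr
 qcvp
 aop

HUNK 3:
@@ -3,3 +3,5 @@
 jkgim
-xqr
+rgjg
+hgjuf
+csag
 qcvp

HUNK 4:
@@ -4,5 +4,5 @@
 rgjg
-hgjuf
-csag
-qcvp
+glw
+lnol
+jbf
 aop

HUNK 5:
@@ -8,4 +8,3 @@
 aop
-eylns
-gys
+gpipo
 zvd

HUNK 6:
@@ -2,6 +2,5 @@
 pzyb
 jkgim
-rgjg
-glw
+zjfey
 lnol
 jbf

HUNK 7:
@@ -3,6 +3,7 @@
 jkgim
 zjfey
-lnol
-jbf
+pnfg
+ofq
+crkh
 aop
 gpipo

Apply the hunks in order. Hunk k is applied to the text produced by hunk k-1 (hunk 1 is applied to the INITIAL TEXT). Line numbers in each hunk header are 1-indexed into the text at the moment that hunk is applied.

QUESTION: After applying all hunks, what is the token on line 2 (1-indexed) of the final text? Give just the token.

Answer: pzyb

Derivation:
Hunk 1: at line 1 remove [xbe,zos,ptwyg] add [ccn,qcvp,aop] -> 8 lines: hpcz pzyb ccn qcvp aop eylns gys zvd
Hunk 2: at line 1 remove [ccn] add [jkgim,xqr] -> 9 lines: hpcz pzyb jkgim xqr qcvp aop eylns gys zvd
Hunk 3: at line 3 remove [xqr] add [rgjg,hgjuf,csag] -> 11 lines: hpcz pzyb jkgim rgjg hgjuf csag qcvp aop eylns gys zvd
Hunk 4: at line 4 remove [hgjuf,csag,qcvp] add [glw,lnol,jbf] -> 11 lines: hpcz pzyb jkgim rgjg glw lnol jbf aop eylns gys zvd
Hunk 5: at line 8 remove [eylns,gys] add [gpipo] -> 10 lines: hpcz pzyb jkgim rgjg glw lnol jbf aop gpipo zvd
Hunk 6: at line 2 remove [rgjg,glw] add [zjfey] -> 9 lines: hpcz pzyb jkgim zjfey lnol jbf aop gpipo zvd
Hunk 7: at line 3 remove [lnol,jbf] add [pnfg,ofq,crkh] -> 10 lines: hpcz pzyb jkgim zjfey pnfg ofq crkh aop gpipo zvd
Final line 2: pzyb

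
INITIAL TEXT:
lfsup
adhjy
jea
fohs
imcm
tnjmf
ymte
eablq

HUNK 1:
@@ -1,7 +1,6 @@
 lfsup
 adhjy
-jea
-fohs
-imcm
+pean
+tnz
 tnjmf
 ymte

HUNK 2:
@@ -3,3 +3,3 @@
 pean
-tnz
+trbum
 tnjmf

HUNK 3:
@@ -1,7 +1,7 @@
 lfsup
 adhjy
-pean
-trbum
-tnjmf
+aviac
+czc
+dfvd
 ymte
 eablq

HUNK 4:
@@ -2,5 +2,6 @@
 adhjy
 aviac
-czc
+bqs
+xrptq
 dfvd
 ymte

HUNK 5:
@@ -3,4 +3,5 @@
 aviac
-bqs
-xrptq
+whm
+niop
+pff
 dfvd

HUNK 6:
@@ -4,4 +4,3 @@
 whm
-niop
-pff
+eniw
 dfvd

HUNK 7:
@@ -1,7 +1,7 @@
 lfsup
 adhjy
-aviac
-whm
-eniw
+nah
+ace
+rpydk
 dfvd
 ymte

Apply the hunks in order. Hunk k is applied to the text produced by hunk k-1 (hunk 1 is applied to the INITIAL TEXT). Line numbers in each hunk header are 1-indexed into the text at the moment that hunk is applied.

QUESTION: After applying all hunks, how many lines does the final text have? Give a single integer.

Answer: 8

Derivation:
Hunk 1: at line 1 remove [jea,fohs,imcm] add [pean,tnz] -> 7 lines: lfsup adhjy pean tnz tnjmf ymte eablq
Hunk 2: at line 3 remove [tnz] add [trbum] -> 7 lines: lfsup adhjy pean trbum tnjmf ymte eablq
Hunk 3: at line 1 remove [pean,trbum,tnjmf] add [aviac,czc,dfvd] -> 7 lines: lfsup adhjy aviac czc dfvd ymte eablq
Hunk 4: at line 2 remove [czc] add [bqs,xrptq] -> 8 lines: lfsup adhjy aviac bqs xrptq dfvd ymte eablq
Hunk 5: at line 3 remove [bqs,xrptq] add [whm,niop,pff] -> 9 lines: lfsup adhjy aviac whm niop pff dfvd ymte eablq
Hunk 6: at line 4 remove [niop,pff] add [eniw] -> 8 lines: lfsup adhjy aviac whm eniw dfvd ymte eablq
Hunk 7: at line 1 remove [aviac,whm,eniw] add [nah,ace,rpydk] -> 8 lines: lfsup adhjy nah ace rpydk dfvd ymte eablq
Final line count: 8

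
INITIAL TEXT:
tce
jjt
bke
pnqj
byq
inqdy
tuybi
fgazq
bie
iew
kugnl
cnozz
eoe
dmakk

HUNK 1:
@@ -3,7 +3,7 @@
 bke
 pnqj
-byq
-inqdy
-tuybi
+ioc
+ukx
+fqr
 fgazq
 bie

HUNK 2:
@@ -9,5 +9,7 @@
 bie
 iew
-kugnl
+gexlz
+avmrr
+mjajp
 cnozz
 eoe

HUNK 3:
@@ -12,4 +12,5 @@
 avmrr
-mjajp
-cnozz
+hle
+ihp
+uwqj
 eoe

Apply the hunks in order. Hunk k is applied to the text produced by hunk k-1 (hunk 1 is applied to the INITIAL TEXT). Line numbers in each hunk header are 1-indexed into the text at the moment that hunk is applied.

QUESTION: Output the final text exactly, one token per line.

Answer: tce
jjt
bke
pnqj
ioc
ukx
fqr
fgazq
bie
iew
gexlz
avmrr
hle
ihp
uwqj
eoe
dmakk

Derivation:
Hunk 1: at line 3 remove [byq,inqdy,tuybi] add [ioc,ukx,fqr] -> 14 lines: tce jjt bke pnqj ioc ukx fqr fgazq bie iew kugnl cnozz eoe dmakk
Hunk 2: at line 9 remove [kugnl] add [gexlz,avmrr,mjajp] -> 16 lines: tce jjt bke pnqj ioc ukx fqr fgazq bie iew gexlz avmrr mjajp cnozz eoe dmakk
Hunk 3: at line 12 remove [mjajp,cnozz] add [hle,ihp,uwqj] -> 17 lines: tce jjt bke pnqj ioc ukx fqr fgazq bie iew gexlz avmrr hle ihp uwqj eoe dmakk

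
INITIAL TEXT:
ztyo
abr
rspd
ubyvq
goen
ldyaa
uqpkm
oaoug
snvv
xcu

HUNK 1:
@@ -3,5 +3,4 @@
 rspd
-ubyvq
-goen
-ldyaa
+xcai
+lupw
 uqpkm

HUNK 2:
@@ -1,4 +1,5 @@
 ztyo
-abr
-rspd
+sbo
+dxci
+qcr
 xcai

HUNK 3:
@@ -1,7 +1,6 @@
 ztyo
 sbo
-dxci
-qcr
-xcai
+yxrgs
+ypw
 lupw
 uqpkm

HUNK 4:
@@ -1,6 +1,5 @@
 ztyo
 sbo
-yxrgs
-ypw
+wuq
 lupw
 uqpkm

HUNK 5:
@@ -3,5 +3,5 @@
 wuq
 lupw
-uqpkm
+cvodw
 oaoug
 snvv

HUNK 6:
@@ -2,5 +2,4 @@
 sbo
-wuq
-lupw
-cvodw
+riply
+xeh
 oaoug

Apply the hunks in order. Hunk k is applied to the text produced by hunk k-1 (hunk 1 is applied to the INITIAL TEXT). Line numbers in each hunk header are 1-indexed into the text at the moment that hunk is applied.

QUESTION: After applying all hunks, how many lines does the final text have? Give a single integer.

Answer: 7

Derivation:
Hunk 1: at line 3 remove [ubyvq,goen,ldyaa] add [xcai,lupw] -> 9 lines: ztyo abr rspd xcai lupw uqpkm oaoug snvv xcu
Hunk 2: at line 1 remove [abr,rspd] add [sbo,dxci,qcr] -> 10 lines: ztyo sbo dxci qcr xcai lupw uqpkm oaoug snvv xcu
Hunk 3: at line 1 remove [dxci,qcr,xcai] add [yxrgs,ypw] -> 9 lines: ztyo sbo yxrgs ypw lupw uqpkm oaoug snvv xcu
Hunk 4: at line 1 remove [yxrgs,ypw] add [wuq] -> 8 lines: ztyo sbo wuq lupw uqpkm oaoug snvv xcu
Hunk 5: at line 3 remove [uqpkm] add [cvodw] -> 8 lines: ztyo sbo wuq lupw cvodw oaoug snvv xcu
Hunk 6: at line 2 remove [wuq,lupw,cvodw] add [riply,xeh] -> 7 lines: ztyo sbo riply xeh oaoug snvv xcu
Final line count: 7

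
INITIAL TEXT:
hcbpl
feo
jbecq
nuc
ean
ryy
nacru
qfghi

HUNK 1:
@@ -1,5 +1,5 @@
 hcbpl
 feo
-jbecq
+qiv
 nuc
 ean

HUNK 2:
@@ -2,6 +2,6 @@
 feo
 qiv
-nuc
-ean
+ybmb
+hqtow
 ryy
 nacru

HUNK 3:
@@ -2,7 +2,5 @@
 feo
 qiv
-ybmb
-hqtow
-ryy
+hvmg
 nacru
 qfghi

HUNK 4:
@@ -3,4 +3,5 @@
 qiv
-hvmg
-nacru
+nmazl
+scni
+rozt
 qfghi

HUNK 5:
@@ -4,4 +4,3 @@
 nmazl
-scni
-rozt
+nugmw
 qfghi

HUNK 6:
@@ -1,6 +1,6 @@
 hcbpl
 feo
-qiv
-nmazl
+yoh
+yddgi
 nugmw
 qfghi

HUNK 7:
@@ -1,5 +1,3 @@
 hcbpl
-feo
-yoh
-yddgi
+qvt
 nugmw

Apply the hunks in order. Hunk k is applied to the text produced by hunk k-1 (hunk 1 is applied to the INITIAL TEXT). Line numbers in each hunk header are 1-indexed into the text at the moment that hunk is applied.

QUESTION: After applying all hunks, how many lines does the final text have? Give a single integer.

Answer: 4

Derivation:
Hunk 1: at line 1 remove [jbecq] add [qiv] -> 8 lines: hcbpl feo qiv nuc ean ryy nacru qfghi
Hunk 2: at line 2 remove [nuc,ean] add [ybmb,hqtow] -> 8 lines: hcbpl feo qiv ybmb hqtow ryy nacru qfghi
Hunk 3: at line 2 remove [ybmb,hqtow,ryy] add [hvmg] -> 6 lines: hcbpl feo qiv hvmg nacru qfghi
Hunk 4: at line 3 remove [hvmg,nacru] add [nmazl,scni,rozt] -> 7 lines: hcbpl feo qiv nmazl scni rozt qfghi
Hunk 5: at line 4 remove [scni,rozt] add [nugmw] -> 6 lines: hcbpl feo qiv nmazl nugmw qfghi
Hunk 6: at line 1 remove [qiv,nmazl] add [yoh,yddgi] -> 6 lines: hcbpl feo yoh yddgi nugmw qfghi
Hunk 7: at line 1 remove [feo,yoh,yddgi] add [qvt] -> 4 lines: hcbpl qvt nugmw qfghi
Final line count: 4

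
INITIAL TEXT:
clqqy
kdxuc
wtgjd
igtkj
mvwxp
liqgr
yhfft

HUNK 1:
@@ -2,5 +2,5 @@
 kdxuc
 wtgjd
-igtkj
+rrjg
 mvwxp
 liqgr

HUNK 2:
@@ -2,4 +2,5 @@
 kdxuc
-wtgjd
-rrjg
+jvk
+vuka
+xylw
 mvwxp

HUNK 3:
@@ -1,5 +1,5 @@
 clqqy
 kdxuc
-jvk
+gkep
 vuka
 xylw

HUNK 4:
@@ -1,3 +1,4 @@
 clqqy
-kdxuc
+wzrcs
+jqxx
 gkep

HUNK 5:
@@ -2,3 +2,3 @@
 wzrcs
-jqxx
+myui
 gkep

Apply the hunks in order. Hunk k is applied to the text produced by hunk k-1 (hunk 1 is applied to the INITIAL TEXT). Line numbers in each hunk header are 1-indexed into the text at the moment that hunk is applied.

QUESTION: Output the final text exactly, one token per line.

Hunk 1: at line 2 remove [igtkj] add [rrjg] -> 7 lines: clqqy kdxuc wtgjd rrjg mvwxp liqgr yhfft
Hunk 2: at line 2 remove [wtgjd,rrjg] add [jvk,vuka,xylw] -> 8 lines: clqqy kdxuc jvk vuka xylw mvwxp liqgr yhfft
Hunk 3: at line 1 remove [jvk] add [gkep] -> 8 lines: clqqy kdxuc gkep vuka xylw mvwxp liqgr yhfft
Hunk 4: at line 1 remove [kdxuc] add [wzrcs,jqxx] -> 9 lines: clqqy wzrcs jqxx gkep vuka xylw mvwxp liqgr yhfft
Hunk 5: at line 2 remove [jqxx] add [myui] -> 9 lines: clqqy wzrcs myui gkep vuka xylw mvwxp liqgr yhfft

Answer: clqqy
wzrcs
myui
gkep
vuka
xylw
mvwxp
liqgr
yhfft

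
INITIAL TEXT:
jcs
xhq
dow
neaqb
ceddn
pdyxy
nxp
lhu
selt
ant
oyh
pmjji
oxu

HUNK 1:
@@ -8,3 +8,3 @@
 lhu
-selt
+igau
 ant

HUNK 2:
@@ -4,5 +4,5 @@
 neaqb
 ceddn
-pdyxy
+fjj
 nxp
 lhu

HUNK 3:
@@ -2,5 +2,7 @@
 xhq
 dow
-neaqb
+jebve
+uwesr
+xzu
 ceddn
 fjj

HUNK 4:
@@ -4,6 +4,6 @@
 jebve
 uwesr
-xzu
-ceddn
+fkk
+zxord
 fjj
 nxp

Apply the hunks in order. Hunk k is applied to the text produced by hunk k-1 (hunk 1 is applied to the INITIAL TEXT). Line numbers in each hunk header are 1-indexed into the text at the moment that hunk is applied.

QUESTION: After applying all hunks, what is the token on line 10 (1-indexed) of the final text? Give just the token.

Hunk 1: at line 8 remove [selt] add [igau] -> 13 lines: jcs xhq dow neaqb ceddn pdyxy nxp lhu igau ant oyh pmjji oxu
Hunk 2: at line 4 remove [pdyxy] add [fjj] -> 13 lines: jcs xhq dow neaqb ceddn fjj nxp lhu igau ant oyh pmjji oxu
Hunk 3: at line 2 remove [neaqb] add [jebve,uwesr,xzu] -> 15 lines: jcs xhq dow jebve uwesr xzu ceddn fjj nxp lhu igau ant oyh pmjji oxu
Hunk 4: at line 4 remove [xzu,ceddn] add [fkk,zxord] -> 15 lines: jcs xhq dow jebve uwesr fkk zxord fjj nxp lhu igau ant oyh pmjji oxu
Final line 10: lhu

Answer: lhu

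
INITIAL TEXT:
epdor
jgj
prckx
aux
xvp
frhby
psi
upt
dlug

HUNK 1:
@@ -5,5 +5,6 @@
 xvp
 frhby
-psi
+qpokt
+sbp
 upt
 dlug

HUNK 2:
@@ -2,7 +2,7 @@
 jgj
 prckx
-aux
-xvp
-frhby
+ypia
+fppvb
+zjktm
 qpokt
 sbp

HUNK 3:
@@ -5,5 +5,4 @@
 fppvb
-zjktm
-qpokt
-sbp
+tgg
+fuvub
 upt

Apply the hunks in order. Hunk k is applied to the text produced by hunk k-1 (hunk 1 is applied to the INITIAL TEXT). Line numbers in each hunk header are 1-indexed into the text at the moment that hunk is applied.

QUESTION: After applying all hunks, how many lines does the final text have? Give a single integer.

Answer: 9

Derivation:
Hunk 1: at line 5 remove [psi] add [qpokt,sbp] -> 10 lines: epdor jgj prckx aux xvp frhby qpokt sbp upt dlug
Hunk 2: at line 2 remove [aux,xvp,frhby] add [ypia,fppvb,zjktm] -> 10 lines: epdor jgj prckx ypia fppvb zjktm qpokt sbp upt dlug
Hunk 3: at line 5 remove [zjktm,qpokt,sbp] add [tgg,fuvub] -> 9 lines: epdor jgj prckx ypia fppvb tgg fuvub upt dlug
Final line count: 9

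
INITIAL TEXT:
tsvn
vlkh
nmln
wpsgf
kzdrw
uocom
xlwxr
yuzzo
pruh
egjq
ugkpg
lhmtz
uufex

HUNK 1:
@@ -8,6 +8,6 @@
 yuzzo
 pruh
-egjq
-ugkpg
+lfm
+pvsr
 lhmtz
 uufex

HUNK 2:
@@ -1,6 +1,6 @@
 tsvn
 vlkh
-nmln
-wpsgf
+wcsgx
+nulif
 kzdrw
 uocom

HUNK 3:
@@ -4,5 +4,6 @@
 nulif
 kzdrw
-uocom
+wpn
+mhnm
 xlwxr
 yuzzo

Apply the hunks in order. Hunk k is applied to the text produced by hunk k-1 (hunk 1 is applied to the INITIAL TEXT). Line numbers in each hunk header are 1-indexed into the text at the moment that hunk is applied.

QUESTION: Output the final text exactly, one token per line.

Answer: tsvn
vlkh
wcsgx
nulif
kzdrw
wpn
mhnm
xlwxr
yuzzo
pruh
lfm
pvsr
lhmtz
uufex

Derivation:
Hunk 1: at line 8 remove [egjq,ugkpg] add [lfm,pvsr] -> 13 lines: tsvn vlkh nmln wpsgf kzdrw uocom xlwxr yuzzo pruh lfm pvsr lhmtz uufex
Hunk 2: at line 1 remove [nmln,wpsgf] add [wcsgx,nulif] -> 13 lines: tsvn vlkh wcsgx nulif kzdrw uocom xlwxr yuzzo pruh lfm pvsr lhmtz uufex
Hunk 3: at line 4 remove [uocom] add [wpn,mhnm] -> 14 lines: tsvn vlkh wcsgx nulif kzdrw wpn mhnm xlwxr yuzzo pruh lfm pvsr lhmtz uufex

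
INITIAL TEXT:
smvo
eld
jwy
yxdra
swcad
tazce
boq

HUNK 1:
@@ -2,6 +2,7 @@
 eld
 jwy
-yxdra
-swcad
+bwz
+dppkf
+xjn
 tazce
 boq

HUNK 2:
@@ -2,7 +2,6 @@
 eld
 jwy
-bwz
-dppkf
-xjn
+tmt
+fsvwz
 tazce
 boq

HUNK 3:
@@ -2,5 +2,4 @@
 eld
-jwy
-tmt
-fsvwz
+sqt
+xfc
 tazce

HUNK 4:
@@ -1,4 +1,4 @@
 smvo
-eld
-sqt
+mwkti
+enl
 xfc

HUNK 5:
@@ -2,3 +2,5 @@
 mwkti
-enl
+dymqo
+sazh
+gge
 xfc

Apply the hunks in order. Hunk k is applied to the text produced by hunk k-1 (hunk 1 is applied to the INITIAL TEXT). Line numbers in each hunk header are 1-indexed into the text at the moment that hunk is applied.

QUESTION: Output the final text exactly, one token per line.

Answer: smvo
mwkti
dymqo
sazh
gge
xfc
tazce
boq

Derivation:
Hunk 1: at line 2 remove [yxdra,swcad] add [bwz,dppkf,xjn] -> 8 lines: smvo eld jwy bwz dppkf xjn tazce boq
Hunk 2: at line 2 remove [bwz,dppkf,xjn] add [tmt,fsvwz] -> 7 lines: smvo eld jwy tmt fsvwz tazce boq
Hunk 3: at line 2 remove [jwy,tmt,fsvwz] add [sqt,xfc] -> 6 lines: smvo eld sqt xfc tazce boq
Hunk 4: at line 1 remove [eld,sqt] add [mwkti,enl] -> 6 lines: smvo mwkti enl xfc tazce boq
Hunk 5: at line 2 remove [enl] add [dymqo,sazh,gge] -> 8 lines: smvo mwkti dymqo sazh gge xfc tazce boq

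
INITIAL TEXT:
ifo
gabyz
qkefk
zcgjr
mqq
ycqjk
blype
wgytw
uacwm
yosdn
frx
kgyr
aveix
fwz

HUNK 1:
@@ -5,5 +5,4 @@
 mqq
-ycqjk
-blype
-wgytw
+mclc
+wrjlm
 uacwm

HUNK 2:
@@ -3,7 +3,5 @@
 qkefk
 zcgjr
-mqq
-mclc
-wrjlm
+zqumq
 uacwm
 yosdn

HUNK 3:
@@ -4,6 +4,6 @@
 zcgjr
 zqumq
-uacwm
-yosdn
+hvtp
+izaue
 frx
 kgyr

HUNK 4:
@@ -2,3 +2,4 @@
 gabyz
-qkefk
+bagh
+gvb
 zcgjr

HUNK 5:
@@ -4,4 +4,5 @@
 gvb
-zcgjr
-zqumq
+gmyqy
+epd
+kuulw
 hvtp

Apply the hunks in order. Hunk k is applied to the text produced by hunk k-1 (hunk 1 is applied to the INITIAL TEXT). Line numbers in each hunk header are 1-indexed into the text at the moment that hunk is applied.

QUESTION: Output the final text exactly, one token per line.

Answer: ifo
gabyz
bagh
gvb
gmyqy
epd
kuulw
hvtp
izaue
frx
kgyr
aveix
fwz

Derivation:
Hunk 1: at line 5 remove [ycqjk,blype,wgytw] add [mclc,wrjlm] -> 13 lines: ifo gabyz qkefk zcgjr mqq mclc wrjlm uacwm yosdn frx kgyr aveix fwz
Hunk 2: at line 3 remove [mqq,mclc,wrjlm] add [zqumq] -> 11 lines: ifo gabyz qkefk zcgjr zqumq uacwm yosdn frx kgyr aveix fwz
Hunk 3: at line 4 remove [uacwm,yosdn] add [hvtp,izaue] -> 11 lines: ifo gabyz qkefk zcgjr zqumq hvtp izaue frx kgyr aveix fwz
Hunk 4: at line 2 remove [qkefk] add [bagh,gvb] -> 12 lines: ifo gabyz bagh gvb zcgjr zqumq hvtp izaue frx kgyr aveix fwz
Hunk 5: at line 4 remove [zcgjr,zqumq] add [gmyqy,epd,kuulw] -> 13 lines: ifo gabyz bagh gvb gmyqy epd kuulw hvtp izaue frx kgyr aveix fwz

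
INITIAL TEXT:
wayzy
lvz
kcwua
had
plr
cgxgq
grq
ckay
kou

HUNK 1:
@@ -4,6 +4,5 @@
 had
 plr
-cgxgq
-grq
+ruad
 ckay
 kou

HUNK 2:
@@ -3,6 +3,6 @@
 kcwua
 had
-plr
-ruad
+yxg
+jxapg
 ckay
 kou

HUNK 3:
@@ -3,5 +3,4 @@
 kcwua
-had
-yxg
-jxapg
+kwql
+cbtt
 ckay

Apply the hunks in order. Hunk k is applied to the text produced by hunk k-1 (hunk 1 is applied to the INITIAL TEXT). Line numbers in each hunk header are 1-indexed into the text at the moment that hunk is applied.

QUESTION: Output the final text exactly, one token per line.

Answer: wayzy
lvz
kcwua
kwql
cbtt
ckay
kou

Derivation:
Hunk 1: at line 4 remove [cgxgq,grq] add [ruad] -> 8 lines: wayzy lvz kcwua had plr ruad ckay kou
Hunk 2: at line 3 remove [plr,ruad] add [yxg,jxapg] -> 8 lines: wayzy lvz kcwua had yxg jxapg ckay kou
Hunk 3: at line 3 remove [had,yxg,jxapg] add [kwql,cbtt] -> 7 lines: wayzy lvz kcwua kwql cbtt ckay kou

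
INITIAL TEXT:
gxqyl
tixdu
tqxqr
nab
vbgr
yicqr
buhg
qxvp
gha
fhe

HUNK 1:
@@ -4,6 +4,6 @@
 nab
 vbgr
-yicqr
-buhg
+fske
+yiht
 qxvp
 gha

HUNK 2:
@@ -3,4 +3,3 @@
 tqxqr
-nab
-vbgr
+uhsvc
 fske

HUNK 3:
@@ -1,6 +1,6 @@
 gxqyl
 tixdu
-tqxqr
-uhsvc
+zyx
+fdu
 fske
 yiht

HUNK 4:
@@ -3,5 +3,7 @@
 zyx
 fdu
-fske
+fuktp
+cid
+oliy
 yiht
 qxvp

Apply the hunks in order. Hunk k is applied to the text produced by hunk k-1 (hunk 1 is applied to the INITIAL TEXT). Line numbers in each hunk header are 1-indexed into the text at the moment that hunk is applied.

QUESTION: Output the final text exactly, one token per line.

Answer: gxqyl
tixdu
zyx
fdu
fuktp
cid
oliy
yiht
qxvp
gha
fhe

Derivation:
Hunk 1: at line 4 remove [yicqr,buhg] add [fske,yiht] -> 10 lines: gxqyl tixdu tqxqr nab vbgr fske yiht qxvp gha fhe
Hunk 2: at line 3 remove [nab,vbgr] add [uhsvc] -> 9 lines: gxqyl tixdu tqxqr uhsvc fske yiht qxvp gha fhe
Hunk 3: at line 1 remove [tqxqr,uhsvc] add [zyx,fdu] -> 9 lines: gxqyl tixdu zyx fdu fske yiht qxvp gha fhe
Hunk 4: at line 3 remove [fske] add [fuktp,cid,oliy] -> 11 lines: gxqyl tixdu zyx fdu fuktp cid oliy yiht qxvp gha fhe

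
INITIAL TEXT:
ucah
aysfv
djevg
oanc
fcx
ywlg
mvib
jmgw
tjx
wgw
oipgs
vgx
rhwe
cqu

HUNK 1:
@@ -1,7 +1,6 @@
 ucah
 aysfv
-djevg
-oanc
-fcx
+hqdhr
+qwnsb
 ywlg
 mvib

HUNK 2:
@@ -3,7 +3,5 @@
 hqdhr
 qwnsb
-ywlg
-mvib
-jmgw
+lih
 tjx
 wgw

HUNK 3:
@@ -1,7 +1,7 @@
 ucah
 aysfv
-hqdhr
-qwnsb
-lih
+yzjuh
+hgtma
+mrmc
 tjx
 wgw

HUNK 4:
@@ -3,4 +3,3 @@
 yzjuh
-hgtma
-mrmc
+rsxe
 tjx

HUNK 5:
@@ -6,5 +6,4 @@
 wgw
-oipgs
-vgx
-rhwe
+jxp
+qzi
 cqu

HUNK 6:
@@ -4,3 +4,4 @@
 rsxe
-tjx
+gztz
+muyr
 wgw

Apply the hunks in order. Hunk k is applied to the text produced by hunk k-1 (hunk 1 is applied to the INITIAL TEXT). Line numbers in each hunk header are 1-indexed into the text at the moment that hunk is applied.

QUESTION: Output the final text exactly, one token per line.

Answer: ucah
aysfv
yzjuh
rsxe
gztz
muyr
wgw
jxp
qzi
cqu

Derivation:
Hunk 1: at line 1 remove [djevg,oanc,fcx] add [hqdhr,qwnsb] -> 13 lines: ucah aysfv hqdhr qwnsb ywlg mvib jmgw tjx wgw oipgs vgx rhwe cqu
Hunk 2: at line 3 remove [ywlg,mvib,jmgw] add [lih] -> 11 lines: ucah aysfv hqdhr qwnsb lih tjx wgw oipgs vgx rhwe cqu
Hunk 3: at line 1 remove [hqdhr,qwnsb,lih] add [yzjuh,hgtma,mrmc] -> 11 lines: ucah aysfv yzjuh hgtma mrmc tjx wgw oipgs vgx rhwe cqu
Hunk 4: at line 3 remove [hgtma,mrmc] add [rsxe] -> 10 lines: ucah aysfv yzjuh rsxe tjx wgw oipgs vgx rhwe cqu
Hunk 5: at line 6 remove [oipgs,vgx,rhwe] add [jxp,qzi] -> 9 lines: ucah aysfv yzjuh rsxe tjx wgw jxp qzi cqu
Hunk 6: at line 4 remove [tjx] add [gztz,muyr] -> 10 lines: ucah aysfv yzjuh rsxe gztz muyr wgw jxp qzi cqu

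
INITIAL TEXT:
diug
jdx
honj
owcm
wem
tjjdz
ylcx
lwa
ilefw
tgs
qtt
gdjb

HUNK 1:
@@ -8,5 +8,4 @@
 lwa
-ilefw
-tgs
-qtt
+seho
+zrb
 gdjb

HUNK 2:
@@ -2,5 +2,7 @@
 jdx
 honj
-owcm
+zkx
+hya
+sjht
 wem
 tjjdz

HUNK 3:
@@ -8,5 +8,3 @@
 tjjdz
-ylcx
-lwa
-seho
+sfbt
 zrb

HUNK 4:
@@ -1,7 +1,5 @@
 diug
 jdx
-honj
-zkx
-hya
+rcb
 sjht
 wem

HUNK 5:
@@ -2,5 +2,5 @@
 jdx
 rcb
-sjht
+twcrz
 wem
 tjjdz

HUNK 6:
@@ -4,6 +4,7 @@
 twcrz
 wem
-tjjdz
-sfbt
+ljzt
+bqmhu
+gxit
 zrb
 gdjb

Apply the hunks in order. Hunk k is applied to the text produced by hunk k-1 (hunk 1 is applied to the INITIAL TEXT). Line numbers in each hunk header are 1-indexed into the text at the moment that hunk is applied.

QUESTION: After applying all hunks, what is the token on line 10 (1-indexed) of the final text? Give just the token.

Answer: gdjb

Derivation:
Hunk 1: at line 8 remove [ilefw,tgs,qtt] add [seho,zrb] -> 11 lines: diug jdx honj owcm wem tjjdz ylcx lwa seho zrb gdjb
Hunk 2: at line 2 remove [owcm] add [zkx,hya,sjht] -> 13 lines: diug jdx honj zkx hya sjht wem tjjdz ylcx lwa seho zrb gdjb
Hunk 3: at line 8 remove [ylcx,lwa,seho] add [sfbt] -> 11 lines: diug jdx honj zkx hya sjht wem tjjdz sfbt zrb gdjb
Hunk 4: at line 1 remove [honj,zkx,hya] add [rcb] -> 9 lines: diug jdx rcb sjht wem tjjdz sfbt zrb gdjb
Hunk 5: at line 2 remove [sjht] add [twcrz] -> 9 lines: diug jdx rcb twcrz wem tjjdz sfbt zrb gdjb
Hunk 6: at line 4 remove [tjjdz,sfbt] add [ljzt,bqmhu,gxit] -> 10 lines: diug jdx rcb twcrz wem ljzt bqmhu gxit zrb gdjb
Final line 10: gdjb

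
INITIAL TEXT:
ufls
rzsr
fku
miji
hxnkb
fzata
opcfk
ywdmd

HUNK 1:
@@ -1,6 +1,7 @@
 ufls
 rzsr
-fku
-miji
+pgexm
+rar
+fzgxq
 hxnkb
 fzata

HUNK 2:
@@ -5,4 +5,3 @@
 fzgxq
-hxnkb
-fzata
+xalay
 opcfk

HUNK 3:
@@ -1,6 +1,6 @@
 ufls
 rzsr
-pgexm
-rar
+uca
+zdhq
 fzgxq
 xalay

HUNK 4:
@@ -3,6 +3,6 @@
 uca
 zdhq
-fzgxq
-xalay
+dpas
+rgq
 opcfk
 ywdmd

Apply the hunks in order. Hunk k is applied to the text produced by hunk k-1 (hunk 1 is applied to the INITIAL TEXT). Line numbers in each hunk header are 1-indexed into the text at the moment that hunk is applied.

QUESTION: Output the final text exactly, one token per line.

Answer: ufls
rzsr
uca
zdhq
dpas
rgq
opcfk
ywdmd

Derivation:
Hunk 1: at line 1 remove [fku,miji] add [pgexm,rar,fzgxq] -> 9 lines: ufls rzsr pgexm rar fzgxq hxnkb fzata opcfk ywdmd
Hunk 2: at line 5 remove [hxnkb,fzata] add [xalay] -> 8 lines: ufls rzsr pgexm rar fzgxq xalay opcfk ywdmd
Hunk 3: at line 1 remove [pgexm,rar] add [uca,zdhq] -> 8 lines: ufls rzsr uca zdhq fzgxq xalay opcfk ywdmd
Hunk 4: at line 3 remove [fzgxq,xalay] add [dpas,rgq] -> 8 lines: ufls rzsr uca zdhq dpas rgq opcfk ywdmd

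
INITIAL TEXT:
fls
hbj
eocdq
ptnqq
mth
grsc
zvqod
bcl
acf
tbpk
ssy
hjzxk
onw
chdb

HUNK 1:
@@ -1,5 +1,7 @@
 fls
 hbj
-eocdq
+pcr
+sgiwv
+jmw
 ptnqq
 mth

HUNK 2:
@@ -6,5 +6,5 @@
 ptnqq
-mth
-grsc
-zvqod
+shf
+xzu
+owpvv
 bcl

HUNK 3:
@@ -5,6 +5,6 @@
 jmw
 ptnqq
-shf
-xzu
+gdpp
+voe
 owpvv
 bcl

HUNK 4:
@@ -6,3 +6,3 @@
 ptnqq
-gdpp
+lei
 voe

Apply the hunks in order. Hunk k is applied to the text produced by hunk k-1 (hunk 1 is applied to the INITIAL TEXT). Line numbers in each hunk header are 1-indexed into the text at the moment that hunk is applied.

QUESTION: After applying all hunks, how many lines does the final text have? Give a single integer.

Hunk 1: at line 1 remove [eocdq] add [pcr,sgiwv,jmw] -> 16 lines: fls hbj pcr sgiwv jmw ptnqq mth grsc zvqod bcl acf tbpk ssy hjzxk onw chdb
Hunk 2: at line 6 remove [mth,grsc,zvqod] add [shf,xzu,owpvv] -> 16 lines: fls hbj pcr sgiwv jmw ptnqq shf xzu owpvv bcl acf tbpk ssy hjzxk onw chdb
Hunk 3: at line 5 remove [shf,xzu] add [gdpp,voe] -> 16 lines: fls hbj pcr sgiwv jmw ptnqq gdpp voe owpvv bcl acf tbpk ssy hjzxk onw chdb
Hunk 4: at line 6 remove [gdpp] add [lei] -> 16 lines: fls hbj pcr sgiwv jmw ptnqq lei voe owpvv bcl acf tbpk ssy hjzxk onw chdb
Final line count: 16

Answer: 16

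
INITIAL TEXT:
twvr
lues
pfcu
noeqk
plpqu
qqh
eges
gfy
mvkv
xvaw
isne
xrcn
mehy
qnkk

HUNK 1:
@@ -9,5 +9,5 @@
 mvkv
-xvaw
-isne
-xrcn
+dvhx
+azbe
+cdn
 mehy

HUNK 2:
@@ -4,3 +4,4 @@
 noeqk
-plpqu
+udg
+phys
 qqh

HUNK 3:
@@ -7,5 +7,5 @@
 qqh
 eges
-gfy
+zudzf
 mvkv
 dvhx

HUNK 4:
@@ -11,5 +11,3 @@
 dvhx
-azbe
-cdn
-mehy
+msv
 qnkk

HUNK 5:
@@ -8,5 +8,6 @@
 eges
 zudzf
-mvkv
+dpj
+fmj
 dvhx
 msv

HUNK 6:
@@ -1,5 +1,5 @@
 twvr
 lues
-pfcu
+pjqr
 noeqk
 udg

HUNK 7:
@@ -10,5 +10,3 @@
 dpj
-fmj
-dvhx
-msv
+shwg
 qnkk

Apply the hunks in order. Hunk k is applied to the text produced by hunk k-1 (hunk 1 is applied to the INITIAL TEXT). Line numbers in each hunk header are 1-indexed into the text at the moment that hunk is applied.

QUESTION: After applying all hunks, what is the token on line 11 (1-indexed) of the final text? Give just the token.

Hunk 1: at line 9 remove [xvaw,isne,xrcn] add [dvhx,azbe,cdn] -> 14 lines: twvr lues pfcu noeqk plpqu qqh eges gfy mvkv dvhx azbe cdn mehy qnkk
Hunk 2: at line 4 remove [plpqu] add [udg,phys] -> 15 lines: twvr lues pfcu noeqk udg phys qqh eges gfy mvkv dvhx azbe cdn mehy qnkk
Hunk 3: at line 7 remove [gfy] add [zudzf] -> 15 lines: twvr lues pfcu noeqk udg phys qqh eges zudzf mvkv dvhx azbe cdn mehy qnkk
Hunk 4: at line 11 remove [azbe,cdn,mehy] add [msv] -> 13 lines: twvr lues pfcu noeqk udg phys qqh eges zudzf mvkv dvhx msv qnkk
Hunk 5: at line 8 remove [mvkv] add [dpj,fmj] -> 14 lines: twvr lues pfcu noeqk udg phys qqh eges zudzf dpj fmj dvhx msv qnkk
Hunk 6: at line 1 remove [pfcu] add [pjqr] -> 14 lines: twvr lues pjqr noeqk udg phys qqh eges zudzf dpj fmj dvhx msv qnkk
Hunk 7: at line 10 remove [fmj,dvhx,msv] add [shwg] -> 12 lines: twvr lues pjqr noeqk udg phys qqh eges zudzf dpj shwg qnkk
Final line 11: shwg

Answer: shwg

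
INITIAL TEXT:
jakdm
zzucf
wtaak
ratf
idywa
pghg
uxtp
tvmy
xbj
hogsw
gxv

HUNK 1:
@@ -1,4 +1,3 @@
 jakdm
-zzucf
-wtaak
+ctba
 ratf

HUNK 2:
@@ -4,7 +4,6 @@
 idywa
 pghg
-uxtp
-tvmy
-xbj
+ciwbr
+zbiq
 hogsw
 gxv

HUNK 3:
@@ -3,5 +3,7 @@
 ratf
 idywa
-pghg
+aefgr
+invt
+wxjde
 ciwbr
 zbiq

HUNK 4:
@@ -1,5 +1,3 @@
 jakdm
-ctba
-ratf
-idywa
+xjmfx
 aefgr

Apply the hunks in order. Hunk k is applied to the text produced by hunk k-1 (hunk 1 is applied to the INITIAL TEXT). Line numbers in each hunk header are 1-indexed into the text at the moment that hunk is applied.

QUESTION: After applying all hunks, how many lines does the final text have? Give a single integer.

Answer: 9

Derivation:
Hunk 1: at line 1 remove [zzucf,wtaak] add [ctba] -> 10 lines: jakdm ctba ratf idywa pghg uxtp tvmy xbj hogsw gxv
Hunk 2: at line 4 remove [uxtp,tvmy,xbj] add [ciwbr,zbiq] -> 9 lines: jakdm ctba ratf idywa pghg ciwbr zbiq hogsw gxv
Hunk 3: at line 3 remove [pghg] add [aefgr,invt,wxjde] -> 11 lines: jakdm ctba ratf idywa aefgr invt wxjde ciwbr zbiq hogsw gxv
Hunk 4: at line 1 remove [ctba,ratf,idywa] add [xjmfx] -> 9 lines: jakdm xjmfx aefgr invt wxjde ciwbr zbiq hogsw gxv
Final line count: 9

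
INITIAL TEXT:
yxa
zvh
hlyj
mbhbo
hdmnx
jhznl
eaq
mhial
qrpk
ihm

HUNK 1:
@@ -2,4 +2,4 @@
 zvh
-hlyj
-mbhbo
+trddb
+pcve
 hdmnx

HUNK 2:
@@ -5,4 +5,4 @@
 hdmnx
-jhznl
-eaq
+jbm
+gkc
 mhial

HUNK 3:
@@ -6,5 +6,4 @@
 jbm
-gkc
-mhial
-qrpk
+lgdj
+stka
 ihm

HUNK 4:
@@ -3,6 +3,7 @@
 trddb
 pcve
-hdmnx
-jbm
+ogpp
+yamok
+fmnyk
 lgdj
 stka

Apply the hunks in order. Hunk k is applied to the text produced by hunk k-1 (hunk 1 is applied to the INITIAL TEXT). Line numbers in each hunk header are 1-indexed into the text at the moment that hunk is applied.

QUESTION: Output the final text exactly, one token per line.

Answer: yxa
zvh
trddb
pcve
ogpp
yamok
fmnyk
lgdj
stka
ihm

Derivation:
Hunk 1: at line 2 remove [hlyj,mbhbo] add [trddb,pcve] -> 10 lines: yxa zvh trddb pcve hdmnx jhznl eaq mhial qrpk ihm
Hunk 2: at line 5 remove [jhznl,eaq] add [jbm,gkc] -> 10 lines: yxa zvh trddb pcve hdmnx jbm gkc mhial qrpk ihm
Hunk 3: at line 6 remove [gkc,mhial,qrpk] add [lgdj,stka] -> 9 lines: yxa zvh trddb pcve hdmnx jbm lgdj stka ihm
Hunk 4: at line 3 remove [hdmnx,jbm] add [ogpp,yamok,fmnyk] -> 10 lines: yxa zvh trddb pcve ogpp yamok fmnyk lgdj stka ihm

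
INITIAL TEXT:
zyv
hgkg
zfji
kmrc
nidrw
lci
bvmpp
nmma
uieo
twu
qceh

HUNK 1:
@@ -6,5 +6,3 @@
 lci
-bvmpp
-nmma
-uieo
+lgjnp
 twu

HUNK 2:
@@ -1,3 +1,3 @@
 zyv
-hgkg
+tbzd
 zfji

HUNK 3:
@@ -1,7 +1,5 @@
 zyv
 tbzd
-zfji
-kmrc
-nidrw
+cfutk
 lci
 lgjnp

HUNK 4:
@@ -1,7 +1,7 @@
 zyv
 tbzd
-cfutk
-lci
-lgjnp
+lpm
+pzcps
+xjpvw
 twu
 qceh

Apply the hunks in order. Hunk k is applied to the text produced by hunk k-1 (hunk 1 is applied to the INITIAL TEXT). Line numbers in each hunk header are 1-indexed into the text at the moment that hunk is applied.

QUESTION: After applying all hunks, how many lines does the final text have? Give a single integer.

Hunk 1: at line 6 remove [bvmpp,nmma,uieo] add [lgjnp] -> 9 lines: zyv hgkg zfji kmrc nidrw lci lgjnp twu qceh
Hunk 2: at line 1 remove [hgkg] add [tbzd] -> 9 lines: zyv tbzd zfji kmrc nidrw lci lgjnp twu qceh
Hunk 3: at line 1 remove [zfji,kmrc,nidrw] add [cfutk] -> 7 lines: zyv tbzd cfutk lci lgjnp twu qceh
Hunk 4: at line 1 remove [cfutk,lci,lgjnp] add [lpm,pzcps,xjpvw] -> 7 lines: zyv tbzd lpm pzcps xjpvw twu qceh
Final line count: 7

Answer: 7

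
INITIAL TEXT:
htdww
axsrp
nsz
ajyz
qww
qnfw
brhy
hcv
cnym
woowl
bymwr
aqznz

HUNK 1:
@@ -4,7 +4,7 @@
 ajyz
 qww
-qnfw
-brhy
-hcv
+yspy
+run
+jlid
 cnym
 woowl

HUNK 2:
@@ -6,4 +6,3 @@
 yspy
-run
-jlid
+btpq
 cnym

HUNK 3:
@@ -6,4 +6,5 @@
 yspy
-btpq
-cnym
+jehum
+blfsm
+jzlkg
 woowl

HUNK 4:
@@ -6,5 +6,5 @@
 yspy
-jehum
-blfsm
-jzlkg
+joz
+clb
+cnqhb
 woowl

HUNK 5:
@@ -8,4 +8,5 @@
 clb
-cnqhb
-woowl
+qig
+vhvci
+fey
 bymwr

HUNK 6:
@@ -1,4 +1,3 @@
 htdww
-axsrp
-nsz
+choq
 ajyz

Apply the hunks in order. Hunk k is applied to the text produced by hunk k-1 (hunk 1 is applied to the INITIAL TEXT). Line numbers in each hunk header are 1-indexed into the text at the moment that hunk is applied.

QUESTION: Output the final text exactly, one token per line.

Answer: htdww
choq
ajyz
qww
yspy
joz
clb
qig
vhvci
fey
bymwr
aqznz

Derivation:
Hunk 1: at line 4 remove [qnfw,brhy,hcv] add [yspy,run,jlid] -> 12 lines: htdww axsrp nsz ajyz qww yspy run jlid cnym woowl bymwr aqznz
Hunk 2: at line 6 remove [run,jlid] add [btpq] -> 11 lines: htdww axsrp nsz ajyz qww yspy btpq cnym woowl bymwr aqznz
Hunk 3: at line 6 remove [btpq,cnym] add [jehum,blfsm,jzlkg] -> 12 lines: htdww axsrp nsz ajyz qww yspy jehum blfsm jzlkg woowl bymwr aqznz
Hunk 4: at line 6 remove [jehum,blfsm,jzlkg] add [joz,clb,cnqhb] -> 12 lines: htdww axsrp nsz ajyz qww yspy joz clb cnqhb woowl bymwr aqznz
Hunk 5: at line 8 remove [cnqhb,woowl] add [qig,vhvci,fey] -> 13 lines: htdww axsrp nsz ajyz qww yspy joz clb qig vhvci fey bymwr aqznz
Hunk 6: at line 1 remove [axsrp,nsz] add [choq] -> 12 lines: htdww choq ajyz qww yspy joz clb qig vhvci fey bymwr aqznz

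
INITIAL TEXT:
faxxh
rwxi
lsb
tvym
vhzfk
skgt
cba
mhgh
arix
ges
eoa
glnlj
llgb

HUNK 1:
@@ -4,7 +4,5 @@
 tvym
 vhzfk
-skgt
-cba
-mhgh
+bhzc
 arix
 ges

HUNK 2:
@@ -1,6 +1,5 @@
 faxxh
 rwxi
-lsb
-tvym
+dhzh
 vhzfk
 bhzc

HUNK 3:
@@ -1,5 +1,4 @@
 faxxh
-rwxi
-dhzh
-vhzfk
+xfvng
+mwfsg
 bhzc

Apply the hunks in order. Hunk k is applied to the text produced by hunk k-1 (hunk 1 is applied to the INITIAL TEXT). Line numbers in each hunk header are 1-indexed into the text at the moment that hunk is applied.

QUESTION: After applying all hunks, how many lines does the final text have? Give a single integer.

Answer: 9

Derivation:
Hunk 1: at line 4 remove [skgt,cba,mhgh] add [bhzc] -> 11 lines: faxxh rwxi lsb tvym vhzfk bhzc arix ges eoa glnlj llgb
Hunk 2: at line 1 remove [lsb,tvym] add [dhzh] -> 10 lines: faxxh rwxi dhzh vhzfk bhzc arix ges eoa glnlj llgb
Hunk 3: at line 1 remove [rwxi,dhzh,vhzfk] add [xfvng,mwfsg] -> 9 lines: faxxh xfvng mwfsg bhzc arix ges eoa glnlj llgb
Final line count: 9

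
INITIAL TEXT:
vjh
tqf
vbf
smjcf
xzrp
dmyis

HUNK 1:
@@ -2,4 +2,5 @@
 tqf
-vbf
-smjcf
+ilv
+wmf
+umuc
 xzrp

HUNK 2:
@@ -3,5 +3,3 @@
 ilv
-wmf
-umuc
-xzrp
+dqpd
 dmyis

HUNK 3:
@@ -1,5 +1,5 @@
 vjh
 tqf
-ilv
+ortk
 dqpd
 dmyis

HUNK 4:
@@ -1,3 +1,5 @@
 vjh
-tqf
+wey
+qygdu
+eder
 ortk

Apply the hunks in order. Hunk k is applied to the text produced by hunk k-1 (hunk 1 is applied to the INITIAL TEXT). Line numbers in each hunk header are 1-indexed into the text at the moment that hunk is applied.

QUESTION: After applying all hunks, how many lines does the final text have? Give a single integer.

Hunk 1: at line 2 remove [vbf,smjcf] add [ilv,wmf,umuc] -> 7 lines: vjh tqf ilv wmf umuc xzrp dmyis
Hunk 2: at line 3 remove [wmf,umuc,xzrp] add [dqpd] -> 5 lines: vjh tqf ilv dqpd dmyis
Hunk 3: at line 1 remove [ilv] add [ortk] -> 5 lines: vjh tqf ortk dqpd dmyis
Hunk 4: at line 1 remove [tqf] add [wey,qygdu,eder] -> 7 lines: vjh wey qygdu eder ortk dqpd dmyis
Final line count: 7

Answer: 7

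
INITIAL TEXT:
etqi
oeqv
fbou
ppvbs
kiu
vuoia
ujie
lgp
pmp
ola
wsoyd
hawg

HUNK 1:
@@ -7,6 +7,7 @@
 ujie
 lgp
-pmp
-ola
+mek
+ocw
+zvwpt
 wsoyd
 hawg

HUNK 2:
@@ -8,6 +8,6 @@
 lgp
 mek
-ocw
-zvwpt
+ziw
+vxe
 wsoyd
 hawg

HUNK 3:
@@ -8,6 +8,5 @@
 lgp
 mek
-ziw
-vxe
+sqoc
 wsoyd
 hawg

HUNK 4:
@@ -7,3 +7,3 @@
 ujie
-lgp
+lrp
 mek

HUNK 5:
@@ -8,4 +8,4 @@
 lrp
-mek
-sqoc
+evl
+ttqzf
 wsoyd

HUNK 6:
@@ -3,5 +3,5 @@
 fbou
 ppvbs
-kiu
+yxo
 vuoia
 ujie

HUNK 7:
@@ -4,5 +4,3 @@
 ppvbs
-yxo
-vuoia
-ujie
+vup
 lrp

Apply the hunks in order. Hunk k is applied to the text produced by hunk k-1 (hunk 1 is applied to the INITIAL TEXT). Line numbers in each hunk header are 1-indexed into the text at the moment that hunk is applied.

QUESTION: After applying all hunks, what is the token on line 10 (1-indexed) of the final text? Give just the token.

Hunk 1: at line 7 remove [pmp,ola] add [mek,ocw,zvwpt] -> 13 lines: etqi oeqv fbou ppvbs kiu vuoia ujie lgp mek ocw zvwpt wsoyd hawg
Hunk 2: at line 8 remove [ocw,zvwpt] add [ziw,vxe] -> 13 lines: etqi oeqv fbou ppvbs kiu vuoia ujie lgp mek ziw vxe wsoyd hawg
Hunk 3: at line 8 remove [ziw,vxe] add [sqoc] -> 12 lines: etqi oeqv fbou ppvbs kiu vuoia ujie lgp mek sqoc wsoyd hawg
Hunk 4: at line 7 remove [lgp] add [lrp] -> 12 lines: etqi oeqv fbou ppvbs kiu vuoia ujie lrp mek sqoc wsoyd hawg
Hunk 5: at line 8 remove [mek,sqoc] add [evl,ttqzf] -> 12 lines: etqi oeqv fbou ppvbs kiu vuoia ujie lrp evl ttqzf wsoyd hawg
Hunk 6: at line 3 remove [kiu] add [yxo] -> 12 lines: etqi oeqv fbou ppvbs yxo vuoia ujie lrp evl ttqzf wsoyd hawg
Hunk 7: at line 4 remove [yxo,vuoia,ujie] add [vup] -> 10 lines: etqi oeqv fbou ppvbs vup lrp evl ttqzf wsoyd hawg
Final line 10: hawg

Answer: hawg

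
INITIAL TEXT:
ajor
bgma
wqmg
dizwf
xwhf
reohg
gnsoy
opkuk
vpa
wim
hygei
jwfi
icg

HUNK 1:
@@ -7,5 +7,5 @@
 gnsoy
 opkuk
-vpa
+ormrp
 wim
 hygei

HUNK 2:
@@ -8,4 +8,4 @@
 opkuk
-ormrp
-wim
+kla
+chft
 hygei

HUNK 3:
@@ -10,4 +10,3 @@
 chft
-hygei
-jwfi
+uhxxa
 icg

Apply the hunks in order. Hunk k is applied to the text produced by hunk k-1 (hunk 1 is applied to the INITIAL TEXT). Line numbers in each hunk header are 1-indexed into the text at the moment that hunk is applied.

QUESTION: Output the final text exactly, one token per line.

Hunk 1: at line 7 remove [vpa] add [ormrp] -> 13 lines: ajor bgma wqmg dizwf xwhf reohg gnsoy opkuk ormrp wim hygei jwfi icg
Hunk 2: at line 8 remove [ormrp,wim] add [kla,chft] -> 13 lines: ajor bgma wqmg dizwf xwhf reohg gnsoy opkuk kla chft hygei jwfi icg
Hunk 3: at line 10 remove [hygei,jwfi] add [uhxxa] -> 12 lines: ajor bgma wqmg dizwf xwhf reohg gnsoy opkuk kla chft uhxxa icg

Answer: ajor
bgma
wqmg
dizwf
xwhf
reohg
gnsoy
opkuk
kla
chft
uhxxa
icg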